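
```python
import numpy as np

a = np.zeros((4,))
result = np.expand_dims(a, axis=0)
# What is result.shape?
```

(1, 4)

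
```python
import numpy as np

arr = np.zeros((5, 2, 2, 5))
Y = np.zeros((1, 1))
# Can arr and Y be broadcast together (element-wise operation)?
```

Yes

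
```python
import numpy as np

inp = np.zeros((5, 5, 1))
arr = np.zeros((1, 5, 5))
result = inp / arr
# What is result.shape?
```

(5, 5, 5)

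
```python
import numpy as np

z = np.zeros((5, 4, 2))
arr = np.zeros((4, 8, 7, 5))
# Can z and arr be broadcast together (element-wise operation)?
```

No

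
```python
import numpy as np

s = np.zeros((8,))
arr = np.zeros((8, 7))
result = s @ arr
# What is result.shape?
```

(7,)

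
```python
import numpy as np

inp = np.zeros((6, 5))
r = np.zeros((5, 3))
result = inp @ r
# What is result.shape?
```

(6, 3)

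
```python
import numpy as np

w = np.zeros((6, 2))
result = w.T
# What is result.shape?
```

(2, 6)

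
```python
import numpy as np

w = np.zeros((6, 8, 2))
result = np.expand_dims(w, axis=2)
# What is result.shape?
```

(6, 8, 1, 2)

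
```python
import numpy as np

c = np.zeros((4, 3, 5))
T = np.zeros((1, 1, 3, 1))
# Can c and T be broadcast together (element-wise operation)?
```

Yes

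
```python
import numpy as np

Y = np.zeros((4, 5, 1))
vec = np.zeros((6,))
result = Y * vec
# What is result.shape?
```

(4, 5, 6)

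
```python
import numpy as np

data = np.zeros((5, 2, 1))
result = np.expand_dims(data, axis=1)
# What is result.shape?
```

(5, 1, 2, 1)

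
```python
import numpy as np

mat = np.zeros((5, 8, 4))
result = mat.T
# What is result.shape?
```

(4, 8, 5)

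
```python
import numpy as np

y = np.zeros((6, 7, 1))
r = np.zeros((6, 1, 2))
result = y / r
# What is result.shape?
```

(6, 7, 2)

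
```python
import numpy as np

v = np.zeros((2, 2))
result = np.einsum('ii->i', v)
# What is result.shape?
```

(2,)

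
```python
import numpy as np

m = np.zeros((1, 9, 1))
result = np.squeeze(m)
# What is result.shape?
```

(9,)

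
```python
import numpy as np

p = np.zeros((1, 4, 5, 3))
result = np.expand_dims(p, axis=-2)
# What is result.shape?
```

(1, 4, 5, 1, 3)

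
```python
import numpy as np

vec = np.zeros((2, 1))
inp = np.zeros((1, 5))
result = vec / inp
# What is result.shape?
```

(2, 5)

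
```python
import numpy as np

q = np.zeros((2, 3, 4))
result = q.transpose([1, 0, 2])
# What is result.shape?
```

(3, 2, 4)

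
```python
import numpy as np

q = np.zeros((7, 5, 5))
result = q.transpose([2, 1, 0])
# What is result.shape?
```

(5, 5, 7)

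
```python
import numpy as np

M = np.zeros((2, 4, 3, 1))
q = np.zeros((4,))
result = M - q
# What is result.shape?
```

(2, 4, 3, 4)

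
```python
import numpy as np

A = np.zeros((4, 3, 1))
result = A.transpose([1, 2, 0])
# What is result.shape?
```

(3, 1, 4)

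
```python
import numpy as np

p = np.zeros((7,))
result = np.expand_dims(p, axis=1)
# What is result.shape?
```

(7, 1)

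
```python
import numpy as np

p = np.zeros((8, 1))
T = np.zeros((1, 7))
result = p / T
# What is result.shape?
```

(8, 7)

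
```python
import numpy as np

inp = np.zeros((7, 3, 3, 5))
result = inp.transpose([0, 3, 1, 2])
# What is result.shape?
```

(7, 5, 3, 3)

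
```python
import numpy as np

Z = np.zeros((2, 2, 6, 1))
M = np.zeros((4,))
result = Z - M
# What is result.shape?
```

(2, 2, 6, 4)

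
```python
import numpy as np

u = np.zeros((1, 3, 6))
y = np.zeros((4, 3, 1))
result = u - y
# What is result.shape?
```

(4, 3, 6)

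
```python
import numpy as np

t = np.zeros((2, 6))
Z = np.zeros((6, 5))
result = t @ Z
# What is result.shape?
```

(2, 5)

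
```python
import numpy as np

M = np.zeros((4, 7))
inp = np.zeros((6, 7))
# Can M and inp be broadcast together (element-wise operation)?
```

No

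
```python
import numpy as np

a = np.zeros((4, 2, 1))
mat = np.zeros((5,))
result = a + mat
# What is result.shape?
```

(4, 2, 5)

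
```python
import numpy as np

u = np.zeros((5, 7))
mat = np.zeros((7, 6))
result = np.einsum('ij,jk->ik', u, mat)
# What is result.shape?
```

(5, 6)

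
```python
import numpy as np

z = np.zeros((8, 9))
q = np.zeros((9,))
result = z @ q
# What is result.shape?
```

(8,)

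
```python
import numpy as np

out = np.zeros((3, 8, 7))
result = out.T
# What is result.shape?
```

(7, 8, 3)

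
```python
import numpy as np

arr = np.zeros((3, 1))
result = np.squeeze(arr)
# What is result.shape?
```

(3,)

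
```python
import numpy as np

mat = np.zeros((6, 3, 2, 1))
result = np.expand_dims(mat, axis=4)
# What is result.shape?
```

(6, 3, 2, 1, 1)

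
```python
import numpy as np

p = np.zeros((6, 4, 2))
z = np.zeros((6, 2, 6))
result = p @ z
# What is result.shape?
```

(6, 4, 6)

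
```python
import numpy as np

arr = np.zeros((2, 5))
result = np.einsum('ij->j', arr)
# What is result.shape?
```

(5,)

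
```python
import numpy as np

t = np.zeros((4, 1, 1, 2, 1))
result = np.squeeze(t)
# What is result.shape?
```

(4, 2)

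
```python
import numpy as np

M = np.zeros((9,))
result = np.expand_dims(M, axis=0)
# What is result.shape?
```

(1, 9)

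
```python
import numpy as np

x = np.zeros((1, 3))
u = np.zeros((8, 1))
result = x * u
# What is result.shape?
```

(8, 3)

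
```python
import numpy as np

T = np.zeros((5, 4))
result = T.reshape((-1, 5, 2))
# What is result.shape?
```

(2, 5, 2)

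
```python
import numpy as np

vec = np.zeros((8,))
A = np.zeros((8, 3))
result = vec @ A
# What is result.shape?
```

(3,)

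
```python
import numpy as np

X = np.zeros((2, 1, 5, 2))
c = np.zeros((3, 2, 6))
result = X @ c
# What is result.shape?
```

(2, 3, 5, 6)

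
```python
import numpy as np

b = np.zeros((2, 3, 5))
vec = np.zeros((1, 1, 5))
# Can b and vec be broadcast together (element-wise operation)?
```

Yes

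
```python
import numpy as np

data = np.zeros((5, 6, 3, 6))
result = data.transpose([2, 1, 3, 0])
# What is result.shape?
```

(3, 6, 6, 5)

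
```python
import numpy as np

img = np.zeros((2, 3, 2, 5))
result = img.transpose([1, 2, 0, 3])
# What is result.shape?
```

(3, 2, 2, 5)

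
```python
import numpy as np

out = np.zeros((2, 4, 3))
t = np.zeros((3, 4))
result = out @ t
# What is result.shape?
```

(2, 4, 4)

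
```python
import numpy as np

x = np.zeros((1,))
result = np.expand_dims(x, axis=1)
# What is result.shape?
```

(1, 1)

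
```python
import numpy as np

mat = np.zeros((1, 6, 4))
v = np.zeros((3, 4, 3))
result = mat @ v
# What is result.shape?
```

(3, 6, 3)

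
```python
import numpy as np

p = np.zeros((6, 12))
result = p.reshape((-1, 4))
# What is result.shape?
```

(18, 4)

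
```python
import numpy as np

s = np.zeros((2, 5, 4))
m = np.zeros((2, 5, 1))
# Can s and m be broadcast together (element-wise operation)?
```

Yes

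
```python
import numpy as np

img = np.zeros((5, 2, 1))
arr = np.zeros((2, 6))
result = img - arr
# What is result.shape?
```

(5, 2, 6)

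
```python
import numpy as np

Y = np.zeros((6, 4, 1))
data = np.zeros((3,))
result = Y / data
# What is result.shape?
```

(6, 4, 3)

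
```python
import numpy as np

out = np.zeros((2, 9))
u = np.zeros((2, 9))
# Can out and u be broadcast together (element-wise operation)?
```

Yes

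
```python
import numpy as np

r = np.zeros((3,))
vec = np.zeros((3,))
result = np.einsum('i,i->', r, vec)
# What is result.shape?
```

()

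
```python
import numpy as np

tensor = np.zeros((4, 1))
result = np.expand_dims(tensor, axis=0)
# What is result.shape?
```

(1, 4, 1)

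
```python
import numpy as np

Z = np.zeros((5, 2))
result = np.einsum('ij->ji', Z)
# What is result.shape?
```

(2, 5)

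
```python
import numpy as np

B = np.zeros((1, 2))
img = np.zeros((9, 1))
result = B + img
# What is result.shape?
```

(9, 2)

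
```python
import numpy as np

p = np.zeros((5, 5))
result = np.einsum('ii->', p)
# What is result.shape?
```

()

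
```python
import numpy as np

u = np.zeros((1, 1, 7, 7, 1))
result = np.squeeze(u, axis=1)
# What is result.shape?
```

(1, 7, 7, 1)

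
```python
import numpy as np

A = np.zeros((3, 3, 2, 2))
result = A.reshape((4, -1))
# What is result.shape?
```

(4, 9)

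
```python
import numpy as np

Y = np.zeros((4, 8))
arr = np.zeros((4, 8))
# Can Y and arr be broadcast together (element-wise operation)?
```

Yes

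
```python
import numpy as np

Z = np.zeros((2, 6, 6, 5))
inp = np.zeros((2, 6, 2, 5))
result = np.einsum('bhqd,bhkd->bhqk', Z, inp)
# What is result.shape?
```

(2, 6, 6, 2)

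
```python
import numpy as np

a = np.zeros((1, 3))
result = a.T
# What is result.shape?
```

(3, 1)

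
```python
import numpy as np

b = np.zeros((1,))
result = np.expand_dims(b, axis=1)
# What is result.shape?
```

(1, 1)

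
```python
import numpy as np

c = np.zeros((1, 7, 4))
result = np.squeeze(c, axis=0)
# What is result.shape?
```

(7, 4)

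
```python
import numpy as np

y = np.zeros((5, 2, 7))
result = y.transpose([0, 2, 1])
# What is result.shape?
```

(5, 7, 2)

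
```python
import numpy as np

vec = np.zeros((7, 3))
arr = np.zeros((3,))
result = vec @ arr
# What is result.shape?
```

(7,)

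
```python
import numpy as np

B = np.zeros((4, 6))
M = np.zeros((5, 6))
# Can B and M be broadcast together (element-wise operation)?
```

No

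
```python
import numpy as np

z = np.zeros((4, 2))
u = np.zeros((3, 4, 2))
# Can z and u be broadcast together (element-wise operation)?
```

Yes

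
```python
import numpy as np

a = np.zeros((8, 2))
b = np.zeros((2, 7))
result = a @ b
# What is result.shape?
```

(8, 7)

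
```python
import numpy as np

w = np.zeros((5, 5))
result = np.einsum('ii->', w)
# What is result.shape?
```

()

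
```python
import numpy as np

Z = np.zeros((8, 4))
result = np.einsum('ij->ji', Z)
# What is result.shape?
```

(4, 8)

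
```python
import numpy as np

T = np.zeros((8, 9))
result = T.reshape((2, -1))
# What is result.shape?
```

(2, 36)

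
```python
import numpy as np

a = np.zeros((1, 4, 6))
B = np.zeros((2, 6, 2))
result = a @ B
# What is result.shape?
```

(2, 4, 2)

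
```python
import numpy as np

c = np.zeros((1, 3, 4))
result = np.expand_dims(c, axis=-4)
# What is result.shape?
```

(1, 1, 3, 4)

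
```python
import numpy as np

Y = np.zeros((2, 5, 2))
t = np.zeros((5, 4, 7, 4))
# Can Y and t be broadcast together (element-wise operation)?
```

No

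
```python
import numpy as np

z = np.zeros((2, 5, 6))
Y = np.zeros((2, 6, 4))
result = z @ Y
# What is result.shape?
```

(2, 5, 4)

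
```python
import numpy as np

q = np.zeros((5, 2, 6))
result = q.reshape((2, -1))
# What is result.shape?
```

(2, 30)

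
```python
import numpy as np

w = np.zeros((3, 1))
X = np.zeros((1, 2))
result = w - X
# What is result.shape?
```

(3, 2)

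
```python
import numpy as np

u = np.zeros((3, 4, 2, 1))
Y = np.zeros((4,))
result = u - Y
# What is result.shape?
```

(3, 4, 2, 4)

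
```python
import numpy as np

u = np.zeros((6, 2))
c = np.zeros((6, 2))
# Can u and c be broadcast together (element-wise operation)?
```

Yes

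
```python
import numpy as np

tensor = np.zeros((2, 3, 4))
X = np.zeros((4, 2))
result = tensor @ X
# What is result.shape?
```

(2, 3, 2)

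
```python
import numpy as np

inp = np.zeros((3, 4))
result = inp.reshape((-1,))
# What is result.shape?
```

(12,)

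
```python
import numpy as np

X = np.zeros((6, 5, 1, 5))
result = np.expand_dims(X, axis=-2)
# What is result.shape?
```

(6, 5, 1, 1, 5)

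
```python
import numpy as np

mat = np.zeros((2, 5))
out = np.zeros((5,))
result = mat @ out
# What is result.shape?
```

(2,)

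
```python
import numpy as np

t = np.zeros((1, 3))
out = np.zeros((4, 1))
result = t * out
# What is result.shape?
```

(4, 3)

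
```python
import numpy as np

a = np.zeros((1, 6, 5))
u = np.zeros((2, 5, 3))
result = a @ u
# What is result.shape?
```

(2, 6, 3)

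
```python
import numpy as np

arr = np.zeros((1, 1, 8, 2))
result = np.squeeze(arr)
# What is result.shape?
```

(8, 2)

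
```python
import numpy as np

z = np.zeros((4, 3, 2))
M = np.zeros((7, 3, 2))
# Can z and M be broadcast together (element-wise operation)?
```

No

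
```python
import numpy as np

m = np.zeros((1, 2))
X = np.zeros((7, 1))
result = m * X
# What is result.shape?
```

(7, 2)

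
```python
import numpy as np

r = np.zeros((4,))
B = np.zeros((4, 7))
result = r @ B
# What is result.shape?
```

(7,)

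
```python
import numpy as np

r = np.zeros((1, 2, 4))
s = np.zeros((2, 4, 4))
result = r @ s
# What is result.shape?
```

(2, 2, 4)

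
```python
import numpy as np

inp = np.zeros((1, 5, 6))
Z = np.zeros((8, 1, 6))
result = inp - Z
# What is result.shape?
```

(8, 5, 6)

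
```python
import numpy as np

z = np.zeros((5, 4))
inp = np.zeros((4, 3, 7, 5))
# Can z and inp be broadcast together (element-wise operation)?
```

No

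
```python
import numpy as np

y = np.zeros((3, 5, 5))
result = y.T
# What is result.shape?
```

(5, 5, 3)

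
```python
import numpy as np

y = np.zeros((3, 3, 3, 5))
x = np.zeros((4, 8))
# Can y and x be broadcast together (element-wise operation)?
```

No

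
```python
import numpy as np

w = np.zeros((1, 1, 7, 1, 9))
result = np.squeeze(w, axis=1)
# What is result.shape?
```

(1, 7, 1, 9)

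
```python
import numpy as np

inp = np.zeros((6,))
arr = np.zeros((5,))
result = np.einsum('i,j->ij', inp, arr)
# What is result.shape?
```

(6, 5)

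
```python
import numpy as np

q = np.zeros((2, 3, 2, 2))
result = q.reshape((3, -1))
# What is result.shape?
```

(3, 8)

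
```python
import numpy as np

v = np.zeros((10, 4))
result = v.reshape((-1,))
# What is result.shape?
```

(40,)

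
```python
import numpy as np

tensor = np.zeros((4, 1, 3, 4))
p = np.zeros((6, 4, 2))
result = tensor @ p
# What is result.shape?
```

(4, 6, 3, 2)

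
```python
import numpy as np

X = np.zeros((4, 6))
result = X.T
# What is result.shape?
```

(6, 4)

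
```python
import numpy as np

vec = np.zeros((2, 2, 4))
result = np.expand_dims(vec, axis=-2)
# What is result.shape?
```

(2, 2, 1, 4)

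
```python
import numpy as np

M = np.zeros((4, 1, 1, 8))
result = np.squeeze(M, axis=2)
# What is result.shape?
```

(4, 1, 8)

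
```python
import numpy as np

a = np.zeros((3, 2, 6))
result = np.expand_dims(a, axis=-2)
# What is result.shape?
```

(3, 2, 1, 6)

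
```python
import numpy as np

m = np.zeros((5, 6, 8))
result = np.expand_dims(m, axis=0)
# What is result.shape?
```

(1, 5, 6, 8)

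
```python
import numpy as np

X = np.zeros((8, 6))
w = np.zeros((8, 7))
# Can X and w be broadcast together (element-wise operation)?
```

No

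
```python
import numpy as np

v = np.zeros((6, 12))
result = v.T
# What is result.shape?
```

(12, 6)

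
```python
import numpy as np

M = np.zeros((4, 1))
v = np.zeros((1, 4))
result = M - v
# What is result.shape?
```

(4, 4)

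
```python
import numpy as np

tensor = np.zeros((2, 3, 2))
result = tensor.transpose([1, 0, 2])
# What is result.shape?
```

(3, 2, 2)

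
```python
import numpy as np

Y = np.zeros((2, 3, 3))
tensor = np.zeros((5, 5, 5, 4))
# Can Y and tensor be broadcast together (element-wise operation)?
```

No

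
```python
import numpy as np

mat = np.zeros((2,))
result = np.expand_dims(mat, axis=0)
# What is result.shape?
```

(1, 2)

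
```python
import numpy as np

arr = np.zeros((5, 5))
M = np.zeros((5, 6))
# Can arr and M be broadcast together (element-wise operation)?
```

No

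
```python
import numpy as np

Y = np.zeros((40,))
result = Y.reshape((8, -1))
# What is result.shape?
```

(8, 5)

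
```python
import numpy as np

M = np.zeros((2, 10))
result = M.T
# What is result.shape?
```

(10, 2)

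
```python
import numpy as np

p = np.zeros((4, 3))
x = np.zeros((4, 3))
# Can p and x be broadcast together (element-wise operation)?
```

Yes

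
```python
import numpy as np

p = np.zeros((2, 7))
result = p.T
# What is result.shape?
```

(7, 2)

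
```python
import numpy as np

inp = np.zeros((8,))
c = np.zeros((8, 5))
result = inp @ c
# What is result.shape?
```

(5,)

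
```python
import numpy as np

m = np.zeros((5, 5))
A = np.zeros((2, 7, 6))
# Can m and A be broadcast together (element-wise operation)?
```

No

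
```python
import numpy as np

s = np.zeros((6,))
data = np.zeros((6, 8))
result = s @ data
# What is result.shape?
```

(8,)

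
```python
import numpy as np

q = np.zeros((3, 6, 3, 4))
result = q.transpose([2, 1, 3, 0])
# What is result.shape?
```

(3, 6, 4, 3)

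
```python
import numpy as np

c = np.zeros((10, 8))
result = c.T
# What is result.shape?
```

(8, 10)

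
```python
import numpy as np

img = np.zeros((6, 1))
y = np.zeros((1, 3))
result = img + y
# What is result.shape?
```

(6, 3)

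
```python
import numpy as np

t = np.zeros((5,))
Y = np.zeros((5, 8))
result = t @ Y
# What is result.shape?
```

(8,)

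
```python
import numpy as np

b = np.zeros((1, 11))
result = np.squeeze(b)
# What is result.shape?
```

(11,)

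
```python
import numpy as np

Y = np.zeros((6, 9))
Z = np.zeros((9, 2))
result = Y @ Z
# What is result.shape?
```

(6, 2)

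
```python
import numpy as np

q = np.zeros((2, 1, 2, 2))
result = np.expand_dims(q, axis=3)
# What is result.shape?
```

(2, 1, 2, 1, 2)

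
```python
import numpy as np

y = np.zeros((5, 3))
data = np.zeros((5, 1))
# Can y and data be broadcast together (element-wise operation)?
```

Yes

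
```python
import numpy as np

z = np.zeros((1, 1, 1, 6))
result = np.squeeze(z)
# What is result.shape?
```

(6,)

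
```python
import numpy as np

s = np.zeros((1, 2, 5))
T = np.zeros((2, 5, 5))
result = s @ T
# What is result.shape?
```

(2, 2, 5)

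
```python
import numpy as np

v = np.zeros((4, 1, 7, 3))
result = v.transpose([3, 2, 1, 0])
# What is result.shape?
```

(3, 7, 1, 4)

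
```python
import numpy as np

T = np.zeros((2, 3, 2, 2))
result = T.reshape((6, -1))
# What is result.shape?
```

(6, 4)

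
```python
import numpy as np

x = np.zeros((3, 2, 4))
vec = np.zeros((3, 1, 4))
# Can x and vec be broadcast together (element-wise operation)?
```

Yes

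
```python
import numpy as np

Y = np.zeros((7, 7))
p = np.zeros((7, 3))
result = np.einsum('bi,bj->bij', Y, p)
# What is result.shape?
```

(7, 7, 3)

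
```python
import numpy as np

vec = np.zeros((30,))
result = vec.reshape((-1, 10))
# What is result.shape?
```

(3, 10)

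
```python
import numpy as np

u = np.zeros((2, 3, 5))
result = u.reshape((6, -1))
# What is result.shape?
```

(6, 5)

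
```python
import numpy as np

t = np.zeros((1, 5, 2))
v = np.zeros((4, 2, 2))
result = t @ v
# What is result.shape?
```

(4, 5, 2)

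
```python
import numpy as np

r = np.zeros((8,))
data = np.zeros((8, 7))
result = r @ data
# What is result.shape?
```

(7,)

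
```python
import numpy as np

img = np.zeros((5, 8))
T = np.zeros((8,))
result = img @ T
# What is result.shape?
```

(5,)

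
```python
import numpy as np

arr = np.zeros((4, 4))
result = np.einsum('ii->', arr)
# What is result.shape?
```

()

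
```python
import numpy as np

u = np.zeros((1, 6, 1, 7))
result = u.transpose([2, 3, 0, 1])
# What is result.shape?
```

(1, 7, 1, 6)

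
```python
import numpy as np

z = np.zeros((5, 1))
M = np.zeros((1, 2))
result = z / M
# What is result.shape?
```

(5, 2)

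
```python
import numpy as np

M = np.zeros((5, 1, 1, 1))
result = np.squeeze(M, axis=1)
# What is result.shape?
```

(5, 1, 1)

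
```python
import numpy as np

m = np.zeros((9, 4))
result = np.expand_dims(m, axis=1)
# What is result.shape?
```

(9, 1, 4)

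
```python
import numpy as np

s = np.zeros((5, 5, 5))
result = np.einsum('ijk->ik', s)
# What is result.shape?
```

(5, 5)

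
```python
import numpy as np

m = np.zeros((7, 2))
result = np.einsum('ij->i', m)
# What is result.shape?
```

(7,)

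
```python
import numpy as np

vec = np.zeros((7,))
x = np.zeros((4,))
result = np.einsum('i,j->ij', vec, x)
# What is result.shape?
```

(7, 4)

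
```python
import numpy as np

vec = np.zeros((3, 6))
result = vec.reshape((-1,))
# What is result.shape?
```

(18,)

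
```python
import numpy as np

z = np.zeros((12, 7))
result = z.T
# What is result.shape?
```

(7, 12)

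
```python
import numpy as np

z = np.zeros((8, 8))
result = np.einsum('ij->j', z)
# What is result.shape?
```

(8,)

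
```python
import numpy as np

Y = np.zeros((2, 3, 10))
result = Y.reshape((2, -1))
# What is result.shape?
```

(2, 30)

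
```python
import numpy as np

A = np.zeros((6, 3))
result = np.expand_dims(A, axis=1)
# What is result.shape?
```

(6, 1, 3)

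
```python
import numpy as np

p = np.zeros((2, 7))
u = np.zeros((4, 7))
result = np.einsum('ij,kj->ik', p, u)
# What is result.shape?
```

(2, 4)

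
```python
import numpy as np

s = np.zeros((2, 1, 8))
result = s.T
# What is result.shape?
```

(8, 1, 2)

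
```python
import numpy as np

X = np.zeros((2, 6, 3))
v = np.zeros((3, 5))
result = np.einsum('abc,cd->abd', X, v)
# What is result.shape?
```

(2, 6, 5)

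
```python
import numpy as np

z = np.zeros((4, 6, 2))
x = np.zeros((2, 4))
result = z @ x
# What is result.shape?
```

(4, 6, 4)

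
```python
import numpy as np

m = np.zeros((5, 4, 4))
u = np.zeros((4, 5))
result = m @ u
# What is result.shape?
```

(5, 4, 5)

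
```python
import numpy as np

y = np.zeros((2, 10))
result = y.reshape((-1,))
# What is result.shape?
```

(20,)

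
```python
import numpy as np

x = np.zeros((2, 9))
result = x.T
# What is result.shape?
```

(9, 2)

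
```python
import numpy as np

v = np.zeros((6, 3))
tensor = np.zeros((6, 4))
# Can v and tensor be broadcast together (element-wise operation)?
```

No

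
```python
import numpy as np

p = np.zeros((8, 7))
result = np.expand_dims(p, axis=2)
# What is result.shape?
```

(8, 7, 1)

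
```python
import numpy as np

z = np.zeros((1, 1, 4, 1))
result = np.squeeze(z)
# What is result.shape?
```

(4,)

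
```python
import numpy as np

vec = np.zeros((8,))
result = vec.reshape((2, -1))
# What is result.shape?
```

(2, 4)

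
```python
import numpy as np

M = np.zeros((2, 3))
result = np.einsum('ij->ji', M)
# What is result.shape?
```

(3, 2)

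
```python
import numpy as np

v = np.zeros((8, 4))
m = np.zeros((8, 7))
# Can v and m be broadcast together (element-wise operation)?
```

No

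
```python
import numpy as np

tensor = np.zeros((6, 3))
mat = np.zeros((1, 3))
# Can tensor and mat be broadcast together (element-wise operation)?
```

Yes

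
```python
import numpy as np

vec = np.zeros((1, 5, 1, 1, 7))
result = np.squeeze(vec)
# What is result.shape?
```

(5, 7)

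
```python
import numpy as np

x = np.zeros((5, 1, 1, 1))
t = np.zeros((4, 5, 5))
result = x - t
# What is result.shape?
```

(5, 4, 5, 5)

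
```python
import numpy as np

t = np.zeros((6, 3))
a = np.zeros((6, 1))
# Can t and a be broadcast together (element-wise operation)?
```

Yes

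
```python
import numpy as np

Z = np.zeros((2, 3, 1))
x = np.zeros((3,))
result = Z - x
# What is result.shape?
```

(2, 3, 3)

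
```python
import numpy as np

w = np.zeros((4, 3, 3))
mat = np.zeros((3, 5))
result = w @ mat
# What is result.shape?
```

(4, 3, 5)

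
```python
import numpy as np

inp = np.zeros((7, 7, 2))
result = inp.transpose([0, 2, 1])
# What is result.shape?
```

(7, 2, 7)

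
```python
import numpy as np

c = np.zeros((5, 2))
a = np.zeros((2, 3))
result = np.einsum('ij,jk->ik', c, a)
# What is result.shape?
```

(5, 3)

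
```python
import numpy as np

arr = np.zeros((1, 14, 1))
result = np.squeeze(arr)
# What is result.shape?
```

(14,)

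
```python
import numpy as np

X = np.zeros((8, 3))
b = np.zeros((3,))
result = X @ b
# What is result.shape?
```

(8,)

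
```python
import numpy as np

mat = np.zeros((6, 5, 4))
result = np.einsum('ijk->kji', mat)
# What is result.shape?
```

(4, 5, 6)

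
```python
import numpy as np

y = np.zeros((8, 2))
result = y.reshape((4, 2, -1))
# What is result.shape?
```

(4, 2, 2)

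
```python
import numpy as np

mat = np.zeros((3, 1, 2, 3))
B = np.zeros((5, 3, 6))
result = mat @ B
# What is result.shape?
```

(3, 5, 2, 6)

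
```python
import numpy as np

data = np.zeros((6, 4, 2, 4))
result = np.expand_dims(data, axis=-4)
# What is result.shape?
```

(6, 1, 4, 2, 4)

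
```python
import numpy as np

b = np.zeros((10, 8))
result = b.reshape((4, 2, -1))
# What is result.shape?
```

(4, 2, 10)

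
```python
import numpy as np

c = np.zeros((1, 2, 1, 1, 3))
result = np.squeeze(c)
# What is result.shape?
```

(2, 3)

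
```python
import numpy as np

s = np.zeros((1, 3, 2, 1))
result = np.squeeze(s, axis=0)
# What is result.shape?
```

(3, 2, 1)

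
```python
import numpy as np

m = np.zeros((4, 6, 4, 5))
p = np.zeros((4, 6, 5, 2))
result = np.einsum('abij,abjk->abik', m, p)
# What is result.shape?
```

(4, 6, 4, 2)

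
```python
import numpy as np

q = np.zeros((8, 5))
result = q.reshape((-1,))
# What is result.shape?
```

(40,)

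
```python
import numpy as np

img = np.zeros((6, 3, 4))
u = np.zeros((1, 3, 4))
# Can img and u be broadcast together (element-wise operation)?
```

Yes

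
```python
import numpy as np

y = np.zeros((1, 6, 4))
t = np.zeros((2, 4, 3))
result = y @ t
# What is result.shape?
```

(2, 6, 3)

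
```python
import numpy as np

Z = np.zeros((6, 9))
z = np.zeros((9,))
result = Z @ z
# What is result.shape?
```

(6,)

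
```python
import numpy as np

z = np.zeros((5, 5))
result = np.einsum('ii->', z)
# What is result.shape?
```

()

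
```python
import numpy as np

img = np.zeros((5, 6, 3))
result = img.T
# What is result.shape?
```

(3, 6, 5)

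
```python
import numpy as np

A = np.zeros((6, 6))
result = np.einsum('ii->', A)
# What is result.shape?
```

()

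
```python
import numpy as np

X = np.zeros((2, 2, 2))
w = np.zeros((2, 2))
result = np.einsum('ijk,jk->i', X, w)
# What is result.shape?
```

(2,)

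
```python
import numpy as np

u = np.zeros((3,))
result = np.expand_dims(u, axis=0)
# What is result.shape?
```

(1, 3)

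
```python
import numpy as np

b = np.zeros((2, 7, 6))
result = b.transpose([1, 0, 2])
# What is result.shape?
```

(7, 2, 6)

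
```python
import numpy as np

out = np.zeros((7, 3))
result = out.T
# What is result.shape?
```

(3, 7)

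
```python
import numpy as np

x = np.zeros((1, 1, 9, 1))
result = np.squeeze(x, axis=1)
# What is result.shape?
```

(1, 9, 1)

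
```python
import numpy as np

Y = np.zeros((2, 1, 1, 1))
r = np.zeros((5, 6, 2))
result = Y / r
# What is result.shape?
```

(2, 5, 6, 2)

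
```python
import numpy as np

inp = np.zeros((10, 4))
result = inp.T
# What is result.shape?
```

(4, 10)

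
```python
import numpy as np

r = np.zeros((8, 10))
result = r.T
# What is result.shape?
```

(10, 8)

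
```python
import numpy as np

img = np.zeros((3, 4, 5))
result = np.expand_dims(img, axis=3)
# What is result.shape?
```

(3, 4, 5, 1)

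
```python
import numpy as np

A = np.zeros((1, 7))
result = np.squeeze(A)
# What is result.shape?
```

(7,)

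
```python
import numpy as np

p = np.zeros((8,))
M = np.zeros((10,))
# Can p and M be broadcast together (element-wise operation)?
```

No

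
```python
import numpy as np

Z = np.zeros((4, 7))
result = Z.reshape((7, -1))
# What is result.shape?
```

(7, 4)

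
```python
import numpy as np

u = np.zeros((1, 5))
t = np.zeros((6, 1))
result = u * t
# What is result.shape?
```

(6, 5)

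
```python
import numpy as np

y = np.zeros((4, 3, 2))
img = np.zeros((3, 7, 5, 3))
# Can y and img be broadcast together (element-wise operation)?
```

No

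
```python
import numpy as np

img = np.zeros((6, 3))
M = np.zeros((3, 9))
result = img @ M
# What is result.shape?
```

(6, 9)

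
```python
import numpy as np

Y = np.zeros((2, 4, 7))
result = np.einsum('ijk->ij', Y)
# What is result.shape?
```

(2, 4)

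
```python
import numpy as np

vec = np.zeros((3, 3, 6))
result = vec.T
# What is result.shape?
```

(6, 3, 3)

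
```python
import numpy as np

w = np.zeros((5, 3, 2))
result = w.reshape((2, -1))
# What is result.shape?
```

(2, 15)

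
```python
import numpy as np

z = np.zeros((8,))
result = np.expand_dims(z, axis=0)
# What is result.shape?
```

(1, 8)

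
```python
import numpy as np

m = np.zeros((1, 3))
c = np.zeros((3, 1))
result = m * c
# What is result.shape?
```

(3, 3)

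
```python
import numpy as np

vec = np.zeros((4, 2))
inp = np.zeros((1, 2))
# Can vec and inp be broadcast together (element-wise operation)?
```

Yes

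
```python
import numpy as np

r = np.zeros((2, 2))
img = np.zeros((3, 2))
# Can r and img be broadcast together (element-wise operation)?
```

No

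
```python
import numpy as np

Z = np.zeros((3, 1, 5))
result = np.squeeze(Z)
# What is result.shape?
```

(3, 5)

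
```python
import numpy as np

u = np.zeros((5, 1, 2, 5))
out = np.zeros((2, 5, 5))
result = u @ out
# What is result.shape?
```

(5, 2, 2, 5)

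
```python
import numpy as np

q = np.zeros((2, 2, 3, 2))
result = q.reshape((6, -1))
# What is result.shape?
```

(6, 4)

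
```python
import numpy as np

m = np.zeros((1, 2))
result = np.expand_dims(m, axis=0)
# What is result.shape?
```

(1, 1, 2)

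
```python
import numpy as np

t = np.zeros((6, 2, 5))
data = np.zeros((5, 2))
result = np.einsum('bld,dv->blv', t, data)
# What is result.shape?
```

(6, 2, 2)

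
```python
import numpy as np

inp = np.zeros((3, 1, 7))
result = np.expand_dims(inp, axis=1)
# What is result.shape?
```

(3, 1, 1, 7)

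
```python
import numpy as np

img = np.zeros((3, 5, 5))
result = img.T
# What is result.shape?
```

(5, 5, 3)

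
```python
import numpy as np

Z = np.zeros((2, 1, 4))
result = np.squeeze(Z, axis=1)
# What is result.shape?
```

(2, 4)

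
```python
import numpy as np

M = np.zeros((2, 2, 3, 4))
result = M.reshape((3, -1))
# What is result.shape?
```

(3, 16)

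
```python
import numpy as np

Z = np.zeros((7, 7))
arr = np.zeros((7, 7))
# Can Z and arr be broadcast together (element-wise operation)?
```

Yes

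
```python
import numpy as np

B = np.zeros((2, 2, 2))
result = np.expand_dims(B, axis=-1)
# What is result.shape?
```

(2, 2, 2, 1)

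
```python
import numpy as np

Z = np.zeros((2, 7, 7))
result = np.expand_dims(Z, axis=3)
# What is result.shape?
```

(2, 7, 7, 1)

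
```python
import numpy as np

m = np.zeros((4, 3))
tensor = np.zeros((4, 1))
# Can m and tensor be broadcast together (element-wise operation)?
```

Yes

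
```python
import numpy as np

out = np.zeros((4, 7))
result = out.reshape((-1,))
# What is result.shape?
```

(28,)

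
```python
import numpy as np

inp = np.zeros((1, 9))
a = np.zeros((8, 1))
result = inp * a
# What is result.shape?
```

(8, 9)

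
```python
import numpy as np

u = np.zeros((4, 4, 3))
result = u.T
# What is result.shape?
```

(3, 4, 4)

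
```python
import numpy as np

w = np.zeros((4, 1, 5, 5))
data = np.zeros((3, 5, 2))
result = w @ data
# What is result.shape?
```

(4, 3, 5, 2)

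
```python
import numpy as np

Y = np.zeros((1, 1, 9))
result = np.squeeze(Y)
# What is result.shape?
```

(9,)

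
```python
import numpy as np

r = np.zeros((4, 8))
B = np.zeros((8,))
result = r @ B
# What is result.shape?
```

(4,)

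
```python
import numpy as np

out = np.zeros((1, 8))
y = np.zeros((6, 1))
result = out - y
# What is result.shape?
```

(6, 8)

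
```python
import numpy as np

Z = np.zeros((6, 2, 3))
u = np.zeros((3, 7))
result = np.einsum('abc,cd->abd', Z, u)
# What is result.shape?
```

(6, 2, 7)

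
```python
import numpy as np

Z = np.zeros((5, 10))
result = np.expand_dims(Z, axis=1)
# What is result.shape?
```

(5, 1, 10)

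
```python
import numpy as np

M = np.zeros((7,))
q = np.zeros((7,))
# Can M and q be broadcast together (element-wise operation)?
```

Yes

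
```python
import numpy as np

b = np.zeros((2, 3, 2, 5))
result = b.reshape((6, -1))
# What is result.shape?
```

(6, 10)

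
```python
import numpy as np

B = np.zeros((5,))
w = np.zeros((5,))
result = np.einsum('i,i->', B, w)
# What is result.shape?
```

()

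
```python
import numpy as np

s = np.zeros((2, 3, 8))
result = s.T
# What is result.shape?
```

(8, 3, 2)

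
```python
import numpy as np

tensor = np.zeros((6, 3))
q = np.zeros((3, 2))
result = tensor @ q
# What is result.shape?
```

(6, 2)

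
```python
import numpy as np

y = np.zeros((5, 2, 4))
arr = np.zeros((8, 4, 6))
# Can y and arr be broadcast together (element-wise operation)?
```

No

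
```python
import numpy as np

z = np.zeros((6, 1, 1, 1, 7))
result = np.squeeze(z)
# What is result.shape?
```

(6, 7)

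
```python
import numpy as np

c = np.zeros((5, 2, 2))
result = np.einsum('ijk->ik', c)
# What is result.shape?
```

(5, 2)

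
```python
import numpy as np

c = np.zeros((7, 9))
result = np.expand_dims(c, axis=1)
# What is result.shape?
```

(7, 1, 9)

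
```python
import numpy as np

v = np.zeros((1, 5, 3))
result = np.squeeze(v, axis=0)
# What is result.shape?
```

(5, 3)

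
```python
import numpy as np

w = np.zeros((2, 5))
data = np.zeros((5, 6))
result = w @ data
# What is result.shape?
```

(2, 6)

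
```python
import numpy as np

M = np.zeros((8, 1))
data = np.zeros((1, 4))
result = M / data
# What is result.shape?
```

(8, 4)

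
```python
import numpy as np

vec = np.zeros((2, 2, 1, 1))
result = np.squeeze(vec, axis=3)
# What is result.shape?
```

(2, 2, 1)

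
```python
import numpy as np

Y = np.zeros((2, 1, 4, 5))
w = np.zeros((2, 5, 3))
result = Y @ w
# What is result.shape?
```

(2, 2, 4, 3)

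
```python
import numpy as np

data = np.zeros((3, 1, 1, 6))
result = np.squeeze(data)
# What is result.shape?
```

(3, 6)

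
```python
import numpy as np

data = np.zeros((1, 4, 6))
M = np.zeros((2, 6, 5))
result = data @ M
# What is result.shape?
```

(2, 4, 5)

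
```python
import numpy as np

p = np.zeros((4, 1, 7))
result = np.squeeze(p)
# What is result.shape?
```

(4, 7)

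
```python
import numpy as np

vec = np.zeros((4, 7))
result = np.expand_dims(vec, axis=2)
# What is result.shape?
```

(4, 7, 1)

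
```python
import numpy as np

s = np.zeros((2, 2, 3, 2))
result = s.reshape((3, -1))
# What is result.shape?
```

(3, 8)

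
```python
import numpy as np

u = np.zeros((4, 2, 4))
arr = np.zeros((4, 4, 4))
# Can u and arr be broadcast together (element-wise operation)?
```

No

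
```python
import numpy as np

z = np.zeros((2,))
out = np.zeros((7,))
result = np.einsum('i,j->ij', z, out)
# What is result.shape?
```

(2, 7)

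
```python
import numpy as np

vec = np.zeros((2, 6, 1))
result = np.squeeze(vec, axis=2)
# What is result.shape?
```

(2, 6)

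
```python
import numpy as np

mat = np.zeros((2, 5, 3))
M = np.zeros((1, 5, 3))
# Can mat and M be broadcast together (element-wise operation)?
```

Yes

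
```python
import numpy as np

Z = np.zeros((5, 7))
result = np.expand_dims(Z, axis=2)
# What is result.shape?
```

(5, 7, 1)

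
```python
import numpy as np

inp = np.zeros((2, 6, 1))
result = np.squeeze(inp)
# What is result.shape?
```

(2, 6)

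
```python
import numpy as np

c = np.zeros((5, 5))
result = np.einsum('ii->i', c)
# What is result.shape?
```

(5,)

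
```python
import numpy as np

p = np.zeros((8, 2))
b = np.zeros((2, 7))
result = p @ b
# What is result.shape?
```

(8, 7)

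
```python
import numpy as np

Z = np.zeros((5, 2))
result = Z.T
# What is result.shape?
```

(2, 5)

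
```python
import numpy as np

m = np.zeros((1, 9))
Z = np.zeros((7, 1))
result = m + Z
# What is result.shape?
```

(7, 9)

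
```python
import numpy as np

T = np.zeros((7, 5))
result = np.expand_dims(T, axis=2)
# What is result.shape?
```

(7, 5, 1)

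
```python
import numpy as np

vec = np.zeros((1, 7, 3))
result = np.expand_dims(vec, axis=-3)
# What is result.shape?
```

(1, 1, 7, 3)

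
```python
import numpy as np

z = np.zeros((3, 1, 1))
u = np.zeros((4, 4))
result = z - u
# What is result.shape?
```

(3, 4, 4)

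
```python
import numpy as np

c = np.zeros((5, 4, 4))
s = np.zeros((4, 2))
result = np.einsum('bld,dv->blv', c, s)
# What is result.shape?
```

(5, 4, 2)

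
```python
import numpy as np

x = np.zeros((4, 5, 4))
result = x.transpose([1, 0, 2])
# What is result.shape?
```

(5, 4, 4)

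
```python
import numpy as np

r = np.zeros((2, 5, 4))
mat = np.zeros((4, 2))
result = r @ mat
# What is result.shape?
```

(2, 5, 2)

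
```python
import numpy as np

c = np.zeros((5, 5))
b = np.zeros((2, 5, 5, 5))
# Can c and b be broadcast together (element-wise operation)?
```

Yes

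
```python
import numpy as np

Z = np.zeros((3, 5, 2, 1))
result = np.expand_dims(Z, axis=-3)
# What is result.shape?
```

(3, 5, 1, 2, 1)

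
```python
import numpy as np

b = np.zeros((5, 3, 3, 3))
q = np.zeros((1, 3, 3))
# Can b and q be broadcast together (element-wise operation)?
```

Yes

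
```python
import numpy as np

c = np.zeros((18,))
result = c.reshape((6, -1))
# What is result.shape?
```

(6, 3)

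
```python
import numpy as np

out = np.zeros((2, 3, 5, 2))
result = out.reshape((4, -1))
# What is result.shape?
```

(4, 15)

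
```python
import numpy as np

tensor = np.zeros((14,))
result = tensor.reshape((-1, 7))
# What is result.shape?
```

(2, 7)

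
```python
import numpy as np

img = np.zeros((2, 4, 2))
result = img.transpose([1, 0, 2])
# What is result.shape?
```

(4, 2, 2)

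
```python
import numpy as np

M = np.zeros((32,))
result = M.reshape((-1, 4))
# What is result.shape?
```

(8, 4)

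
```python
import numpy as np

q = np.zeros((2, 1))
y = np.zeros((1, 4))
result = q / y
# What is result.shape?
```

(2, 4)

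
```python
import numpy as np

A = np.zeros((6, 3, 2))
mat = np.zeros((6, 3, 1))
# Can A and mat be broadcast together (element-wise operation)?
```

Yes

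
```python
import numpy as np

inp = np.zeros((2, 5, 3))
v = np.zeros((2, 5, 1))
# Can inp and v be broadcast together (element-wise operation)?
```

Yes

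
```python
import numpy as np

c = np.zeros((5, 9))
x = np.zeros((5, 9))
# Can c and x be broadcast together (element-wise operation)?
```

Yes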